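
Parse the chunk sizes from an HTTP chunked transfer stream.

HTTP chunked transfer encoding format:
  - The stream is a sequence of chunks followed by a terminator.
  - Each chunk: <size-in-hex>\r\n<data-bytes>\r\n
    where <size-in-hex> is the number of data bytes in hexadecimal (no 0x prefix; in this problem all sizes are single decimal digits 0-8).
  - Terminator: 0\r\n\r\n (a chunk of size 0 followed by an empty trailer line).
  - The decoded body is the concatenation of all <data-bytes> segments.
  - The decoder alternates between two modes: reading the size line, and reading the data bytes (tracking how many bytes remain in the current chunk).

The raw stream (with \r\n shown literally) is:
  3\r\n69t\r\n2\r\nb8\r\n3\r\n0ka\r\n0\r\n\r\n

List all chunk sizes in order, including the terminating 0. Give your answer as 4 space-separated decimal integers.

Chunk 1: stream[0..1]='3' size=0x3=3, data at stream[3..6]='69t' -> body[0..3], body so far='69t'
Chunk 2: stream[8..9]='2' size=0x2=2, data at stream[11..13]='b8' -> body[3..5], body so far='69tb8'
Chunk 3: stream[15..16]='3' size=0x3=3, data at stream[18..21]='0ka' -> body[5..8], body so far='69tb80ka'
Chunk 4: stream[23..24]='0' size=0 (terminator). Final body='69tb80ka' (8 bytes)

Answer: 3 2 3 0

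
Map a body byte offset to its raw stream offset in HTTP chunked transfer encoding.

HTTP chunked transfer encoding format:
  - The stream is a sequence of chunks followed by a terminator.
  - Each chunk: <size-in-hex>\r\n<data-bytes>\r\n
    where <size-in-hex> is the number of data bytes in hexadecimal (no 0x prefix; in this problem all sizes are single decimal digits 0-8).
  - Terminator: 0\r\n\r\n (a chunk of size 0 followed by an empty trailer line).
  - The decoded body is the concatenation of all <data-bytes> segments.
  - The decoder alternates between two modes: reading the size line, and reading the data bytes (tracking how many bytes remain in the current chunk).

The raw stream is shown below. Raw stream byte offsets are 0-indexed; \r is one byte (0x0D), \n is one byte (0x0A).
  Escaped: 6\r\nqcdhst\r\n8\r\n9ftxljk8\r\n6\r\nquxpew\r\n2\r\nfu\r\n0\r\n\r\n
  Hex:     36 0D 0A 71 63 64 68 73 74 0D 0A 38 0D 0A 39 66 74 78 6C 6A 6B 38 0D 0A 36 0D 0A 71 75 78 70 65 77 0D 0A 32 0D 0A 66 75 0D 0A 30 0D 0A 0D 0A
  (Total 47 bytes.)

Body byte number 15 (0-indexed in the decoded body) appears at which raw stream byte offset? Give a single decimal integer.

Answer: 28

Derivation:
Chunk 1: stream[0..1]='6' size=0x6=6, data at stream[3..9]='qcdhst' -> body[0..6], body so far='qcdhst'
Chunk 2: stream[11..12]='8' size=0x8=8, data at stream[14..22]='9ftxljk8' -> body[6..14], body so far='qcdhst9ftxljk8'
Chunk 3: stream[24..25]='6' size=0x6=6, data at stream[27..33]='quxpew' -> body[14..20], body so far='qcdhst9ftxljk8quxpew'
Chunk 4: stream[35..36]='2' size=0x2=2, data at stream[38..40]='fu' -> body[20..22], body so far='qcdhst9ftxljk8quxpewfu'
Chunk 5: stream[42..43]='0' size=0 (terminator). Final body='qcdhst9ftxljk8quxpewfu' (22 bytes)
Body byte 15 at stream offset 28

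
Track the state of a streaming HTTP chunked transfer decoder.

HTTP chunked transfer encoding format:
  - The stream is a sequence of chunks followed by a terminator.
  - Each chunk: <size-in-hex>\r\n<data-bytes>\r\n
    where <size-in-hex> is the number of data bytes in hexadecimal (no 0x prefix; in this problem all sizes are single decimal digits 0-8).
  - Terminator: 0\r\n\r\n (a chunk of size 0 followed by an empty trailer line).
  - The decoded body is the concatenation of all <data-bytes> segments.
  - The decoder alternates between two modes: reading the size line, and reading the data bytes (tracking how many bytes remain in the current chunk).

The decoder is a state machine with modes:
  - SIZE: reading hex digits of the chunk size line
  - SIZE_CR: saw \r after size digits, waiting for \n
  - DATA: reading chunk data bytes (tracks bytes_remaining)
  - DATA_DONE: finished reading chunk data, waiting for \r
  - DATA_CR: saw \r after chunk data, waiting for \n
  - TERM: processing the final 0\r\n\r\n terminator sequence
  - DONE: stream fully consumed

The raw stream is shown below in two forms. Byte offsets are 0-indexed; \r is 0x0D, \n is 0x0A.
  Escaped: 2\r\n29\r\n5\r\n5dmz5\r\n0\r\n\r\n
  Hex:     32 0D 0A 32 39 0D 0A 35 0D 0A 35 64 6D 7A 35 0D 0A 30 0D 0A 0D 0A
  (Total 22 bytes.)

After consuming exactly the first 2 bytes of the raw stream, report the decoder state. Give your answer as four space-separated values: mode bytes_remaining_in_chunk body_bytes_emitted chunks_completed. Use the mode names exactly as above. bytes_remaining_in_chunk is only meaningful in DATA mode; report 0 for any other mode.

Byte 0 = '2': mode=SIZE remaining=0 emitted=0 chunks_done=0
Byte 1 = 0x0D: mode=SIZE_CR remaining=0 emitted=0 chunks_done=0

Answer: SIZE_CR 0 0 0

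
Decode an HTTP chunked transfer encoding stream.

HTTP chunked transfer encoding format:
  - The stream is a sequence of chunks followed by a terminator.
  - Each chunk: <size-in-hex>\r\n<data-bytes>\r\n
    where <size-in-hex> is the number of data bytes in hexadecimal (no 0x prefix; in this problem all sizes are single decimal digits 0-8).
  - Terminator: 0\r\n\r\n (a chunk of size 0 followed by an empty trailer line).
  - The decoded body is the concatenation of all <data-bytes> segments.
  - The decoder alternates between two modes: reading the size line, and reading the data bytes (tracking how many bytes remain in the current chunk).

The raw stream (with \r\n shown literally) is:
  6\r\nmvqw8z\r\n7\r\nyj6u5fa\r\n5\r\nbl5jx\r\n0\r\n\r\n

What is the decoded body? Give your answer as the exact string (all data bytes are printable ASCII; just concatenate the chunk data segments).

Chunk 1: stream[0..1]='6' size=0x6=6, data at stream[3..9]='mvqw8z' -> body[0..6], body so far='mvqw8z'
Chunk 2: stream[11..12]='7' size=0x7=7, data at stream[14..21]='yj6u5fa' -> body[6..13], body so far='mvqw8zyj6u5fa'
Chunk 3: stream[23..24]='5' size=0x5=5, data at stream[26..31]='bl5jx' -> body[13..18], body so far='mvqw8zyj6u5fabl5jx'
Chunk 4: stream[33..34]='0' size=0 (terminator). Final body='mvqw8zyj6u5fabl5jx' (18 bytes)

Answer: mvqw8zyj6u5fabl5jx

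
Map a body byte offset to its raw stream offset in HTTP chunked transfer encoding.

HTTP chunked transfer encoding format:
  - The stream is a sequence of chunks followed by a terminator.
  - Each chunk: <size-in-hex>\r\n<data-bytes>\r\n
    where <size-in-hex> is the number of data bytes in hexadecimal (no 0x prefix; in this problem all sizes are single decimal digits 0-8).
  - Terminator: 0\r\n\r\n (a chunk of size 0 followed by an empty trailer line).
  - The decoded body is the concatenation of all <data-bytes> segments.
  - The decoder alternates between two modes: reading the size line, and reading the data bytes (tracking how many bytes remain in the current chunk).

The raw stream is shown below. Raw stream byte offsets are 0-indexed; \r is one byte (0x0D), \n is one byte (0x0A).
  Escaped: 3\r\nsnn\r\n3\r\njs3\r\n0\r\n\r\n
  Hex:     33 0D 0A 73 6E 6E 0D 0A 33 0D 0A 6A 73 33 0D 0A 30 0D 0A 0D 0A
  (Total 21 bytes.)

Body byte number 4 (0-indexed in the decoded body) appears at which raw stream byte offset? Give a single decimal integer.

Answer: 12

Derivation:
Chunk 1: stream[0..1]='3' size=0x3=3, data at stream[3..6]='snn' -> body[0..3], body so far='snn'
Chunk 2: stream[8..9]='3' size=0x3=3, data at stream[11..14]='js3' -> body[3..6], body so far='snnjs3'
Chunk 3: stream[16..17]='0' size=0 (terminator). Final body='snnjs3' (6 bytes)
Body byte 4 at stream offset 12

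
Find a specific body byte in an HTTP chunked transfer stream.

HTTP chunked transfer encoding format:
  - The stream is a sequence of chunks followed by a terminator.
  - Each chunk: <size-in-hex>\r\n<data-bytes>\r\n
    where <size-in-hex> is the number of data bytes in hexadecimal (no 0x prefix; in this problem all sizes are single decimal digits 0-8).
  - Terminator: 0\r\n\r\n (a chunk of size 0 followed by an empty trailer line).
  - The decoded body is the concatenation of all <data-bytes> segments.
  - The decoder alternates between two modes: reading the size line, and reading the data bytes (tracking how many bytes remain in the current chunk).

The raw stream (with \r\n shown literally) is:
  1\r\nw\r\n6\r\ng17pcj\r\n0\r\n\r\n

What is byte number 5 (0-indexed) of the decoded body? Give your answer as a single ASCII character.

Answer: c

Derivation:
Chunk 1: stream[0..1]='1' size=0x1=1, data at stream[3..4]='w' -> body[0..1], body so far='w'
Chunk 2: stream[6..7]='6' size=0x6=6, data at stream[9..15]='g17pcj' -> body[1..7], body so far='wg17pcj'
Chunk 3: stream[17..18]='0' size=0 (terminator). Final body='wg17pcj' (7 bytes)
Body byte 5 = 'c'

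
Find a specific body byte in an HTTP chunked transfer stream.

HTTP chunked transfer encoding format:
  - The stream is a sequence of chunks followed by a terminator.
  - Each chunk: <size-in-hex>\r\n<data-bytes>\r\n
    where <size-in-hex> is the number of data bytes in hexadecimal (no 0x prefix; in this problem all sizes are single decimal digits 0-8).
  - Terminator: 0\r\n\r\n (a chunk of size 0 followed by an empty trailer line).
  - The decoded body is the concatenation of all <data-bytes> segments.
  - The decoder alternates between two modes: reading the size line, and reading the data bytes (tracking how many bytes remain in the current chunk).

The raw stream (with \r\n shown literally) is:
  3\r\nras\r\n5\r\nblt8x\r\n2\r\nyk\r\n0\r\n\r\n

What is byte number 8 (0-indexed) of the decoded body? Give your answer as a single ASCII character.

Chunk 1: stream[0..1]='3' size=0x3=3, data at stream[3..6]='ras' -> body[0..3], body so far='ras'
Chunk 2: stream[8..9]='5' size=0x5=5, data at stream[11..16]='blt8x' -> body[3..8], body so far='rasblt8x'
Chunk 3: stream[18..19]='2' size=0x2=2, data at stream[21..23]='yk' -> body[8..10], body so far='rasblt8xyk'
Chunk 4: stream[25..26]='0' size=0 (terminator). Final body='rasblt8xyk' (10 bytes)
Body byte 8 = 'y'

Answer: y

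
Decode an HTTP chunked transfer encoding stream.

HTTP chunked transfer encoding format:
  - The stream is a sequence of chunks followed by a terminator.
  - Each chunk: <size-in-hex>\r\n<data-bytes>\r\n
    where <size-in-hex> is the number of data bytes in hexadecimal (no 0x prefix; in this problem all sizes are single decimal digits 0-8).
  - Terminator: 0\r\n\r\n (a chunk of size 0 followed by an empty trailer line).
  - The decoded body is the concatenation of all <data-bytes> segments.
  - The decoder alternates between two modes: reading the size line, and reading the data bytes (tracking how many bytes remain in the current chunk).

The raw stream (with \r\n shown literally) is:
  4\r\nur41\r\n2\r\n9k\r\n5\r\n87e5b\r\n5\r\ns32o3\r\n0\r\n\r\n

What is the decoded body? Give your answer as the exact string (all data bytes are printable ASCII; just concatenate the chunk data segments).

Answer: ur419k87e5bs32o3

Derivation:
Chunk 1: stream[0..1]='4' size=0x4=4, data at stream[3..7]='ur41' -> body[0..4], body so far='ur41'
Chunk 2: stream[9..10]='2' size=0x2=2, data at stream[12..14]='9k' -> body[4..6], body so far='ur419k'
Chunk 3: stream[16..17]='5' size=0x5=5, data at stream[19..24]='87e5b' -> body[6..11], body so far='ur419k87e5b'
Chunk 4: stream[26..27]='5' size=0x5=5, data at stream[29..34]='s32o3' -> body[11..16], body so far='ur419k87e5bs32o3'
Chunk 5: stream[36..37]='0' size=0 (terminator). Final body='ur419k87e5bs32o3' (16 bytes)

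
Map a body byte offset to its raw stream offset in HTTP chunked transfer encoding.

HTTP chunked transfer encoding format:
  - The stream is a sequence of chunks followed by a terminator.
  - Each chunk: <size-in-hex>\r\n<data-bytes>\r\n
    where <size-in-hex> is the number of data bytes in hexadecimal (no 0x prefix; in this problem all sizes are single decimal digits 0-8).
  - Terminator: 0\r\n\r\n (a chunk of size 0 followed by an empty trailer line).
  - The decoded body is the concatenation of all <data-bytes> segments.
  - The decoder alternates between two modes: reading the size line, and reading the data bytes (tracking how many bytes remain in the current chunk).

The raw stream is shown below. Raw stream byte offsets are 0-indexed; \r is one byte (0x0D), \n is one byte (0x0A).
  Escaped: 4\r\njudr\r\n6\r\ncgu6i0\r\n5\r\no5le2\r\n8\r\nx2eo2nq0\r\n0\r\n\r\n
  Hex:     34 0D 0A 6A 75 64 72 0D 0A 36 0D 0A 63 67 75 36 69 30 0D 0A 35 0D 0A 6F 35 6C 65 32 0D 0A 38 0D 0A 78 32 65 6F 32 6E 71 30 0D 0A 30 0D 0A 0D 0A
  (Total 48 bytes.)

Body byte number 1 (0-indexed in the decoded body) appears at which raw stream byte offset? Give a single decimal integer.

Chunk 1: stream[0..1]='4' size=0x4=4, data at stream[3..7]='judr' -> body[0..4], body so far='judr'
Chunk 2: stream[9..10]='6' size=0x6=6, data at stream[12..18]='cgu6i0' -> body[4..10], body so far='judrcgu6i0'
Chunk 3: stream[20..21]='5' size=0x5=5, data at stream[23..28]='o5le2' -> body[10..15], body so far='judrcgu6i0o5le2'
Chunk 4: stream[30..31]='8' size=0x8=8, data at stream[33..41]='x2eo2nq0' -> body[15..23], body so far='judrcgu6i0o5le2x2eo2nq0'
Chunk 5: stream[43..44]='0' size=0 (terminator). Final body='judrcgu6i0o5le2x2eo2nq0' (23 bytes)
Body byte 1 at stream offset 4

Answer: 4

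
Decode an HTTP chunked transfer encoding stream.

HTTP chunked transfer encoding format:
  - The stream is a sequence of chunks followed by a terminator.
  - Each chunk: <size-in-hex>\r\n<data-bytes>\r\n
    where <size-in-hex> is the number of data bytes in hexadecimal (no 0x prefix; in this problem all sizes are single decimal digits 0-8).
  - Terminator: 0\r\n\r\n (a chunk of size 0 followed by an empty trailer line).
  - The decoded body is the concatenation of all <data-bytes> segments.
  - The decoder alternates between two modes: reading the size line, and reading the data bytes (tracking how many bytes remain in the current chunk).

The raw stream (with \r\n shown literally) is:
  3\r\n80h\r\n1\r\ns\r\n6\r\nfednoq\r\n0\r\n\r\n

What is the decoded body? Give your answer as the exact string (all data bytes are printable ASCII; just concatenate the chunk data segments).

Chunk 1: stream[0..1]='3' size=0x3=3, data at stream[3..6]='80h' -> body[0..3], body so far='80h'
Chunk 2: stream[8..9]='1' size=0x1=1, data at stream[11..12]='s' -> body[3..4], body so far='80hs'
Chunk 3: stream[14..15]='6' size=0x6=6, data at stream[17..23]='fednoq' -> body[4..10], body so far='80hsfednoq'
Chunk 4: stream[25..26]='0' size=0 (terminator). Final body='80hsfednoq' (10 bytes)

Answer: 80hsfednoq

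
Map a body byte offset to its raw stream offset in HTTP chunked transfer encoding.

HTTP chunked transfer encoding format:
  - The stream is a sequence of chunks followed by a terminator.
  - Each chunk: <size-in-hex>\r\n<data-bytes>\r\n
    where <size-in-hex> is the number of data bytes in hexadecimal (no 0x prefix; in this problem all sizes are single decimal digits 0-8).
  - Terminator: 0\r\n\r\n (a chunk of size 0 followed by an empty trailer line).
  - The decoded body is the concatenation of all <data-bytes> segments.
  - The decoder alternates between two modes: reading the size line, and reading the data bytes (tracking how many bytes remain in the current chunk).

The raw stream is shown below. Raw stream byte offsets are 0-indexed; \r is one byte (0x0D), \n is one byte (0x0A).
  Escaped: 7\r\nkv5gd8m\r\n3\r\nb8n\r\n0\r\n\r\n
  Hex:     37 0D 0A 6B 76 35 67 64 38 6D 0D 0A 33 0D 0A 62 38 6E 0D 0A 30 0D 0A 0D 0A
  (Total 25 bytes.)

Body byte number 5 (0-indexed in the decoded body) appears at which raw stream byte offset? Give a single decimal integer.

Chunk 1: stream[0..1]='7' size=0x7=7, data at stream[3..10]='kv5gd8m' -> body[0..7], body so far='kv5gd8m'
Chunk 2: stream[12..13]='3' size=0x3=3, data at stream[15..18]='b8n' -> body[7..10], body so far='kv5gd8mb8n'
Chunk 3: stream[20..21]='0' size=0 (terminator). Final body='kv5gd8mb8n' (10 bytes)
Body byte 5 at stream offset 8

Answer: 8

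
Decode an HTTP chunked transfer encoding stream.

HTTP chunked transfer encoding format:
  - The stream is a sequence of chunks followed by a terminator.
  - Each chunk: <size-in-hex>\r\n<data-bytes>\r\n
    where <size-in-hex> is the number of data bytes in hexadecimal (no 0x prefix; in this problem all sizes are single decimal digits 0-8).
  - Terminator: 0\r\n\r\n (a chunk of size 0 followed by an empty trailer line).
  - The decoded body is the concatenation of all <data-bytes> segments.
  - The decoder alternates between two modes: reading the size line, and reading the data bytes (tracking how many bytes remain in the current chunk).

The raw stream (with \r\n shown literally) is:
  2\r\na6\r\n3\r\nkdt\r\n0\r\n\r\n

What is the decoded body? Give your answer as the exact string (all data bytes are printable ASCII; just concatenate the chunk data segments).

Answer: a6kdt

Derivation:
Chunk 1: stream[0..1]='2' size=0x2=2, data at stream[3..5]='a6' -> body[0..2], body so far='a6'
Chunk 2: stream[7..8]='3' size=0x3=3, data at stream[10..13]='kdt' -> body[2..5], body so far='a6kdt'
Chunk 3: stream[15..16]='0' size=0 (terminator). Final body='a6kdt' (5 bytes)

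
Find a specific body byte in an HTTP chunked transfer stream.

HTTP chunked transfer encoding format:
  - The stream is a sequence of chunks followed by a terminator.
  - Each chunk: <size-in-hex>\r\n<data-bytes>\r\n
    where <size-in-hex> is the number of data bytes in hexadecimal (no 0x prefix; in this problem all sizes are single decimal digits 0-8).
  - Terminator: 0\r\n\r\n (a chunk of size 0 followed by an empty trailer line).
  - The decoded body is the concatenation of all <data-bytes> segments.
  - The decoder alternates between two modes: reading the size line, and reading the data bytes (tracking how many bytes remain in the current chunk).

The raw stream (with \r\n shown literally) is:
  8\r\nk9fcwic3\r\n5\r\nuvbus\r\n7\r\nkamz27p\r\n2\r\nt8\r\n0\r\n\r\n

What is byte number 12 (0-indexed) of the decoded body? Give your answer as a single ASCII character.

Chunk 1: stream[0..1]='8' size=0x8=8, data at stream[3..11]='k9fcwic3' -> body[0..8], body so far='k9fcwic3'
Chunk 2: stream[13..14]='5' size=0x5=5, data at stream[16..21]='uvbus' -> body[8..13], body so far='k9fcwic3uvbus'
Chunk 3: stream[23..24]='7' size=0x7=7, data at stream[26..33]='kamz27p' -> body[13..20], body so far='k9fcwic3uvbuskamz27p'
Chunk 4: stream[35..36]='2' size=0x2=2, data at stream[38..40]='t8' -> body[20..22], body so far='k9fcwic3uvbuskamz27pt8'
Chunk 5: stream[42..43]='0' size=0 (terminator). Final body='k9fcwic3uvbuskamz27pt8' (22 bytes)
Body byte 12 = 's'

Answer: s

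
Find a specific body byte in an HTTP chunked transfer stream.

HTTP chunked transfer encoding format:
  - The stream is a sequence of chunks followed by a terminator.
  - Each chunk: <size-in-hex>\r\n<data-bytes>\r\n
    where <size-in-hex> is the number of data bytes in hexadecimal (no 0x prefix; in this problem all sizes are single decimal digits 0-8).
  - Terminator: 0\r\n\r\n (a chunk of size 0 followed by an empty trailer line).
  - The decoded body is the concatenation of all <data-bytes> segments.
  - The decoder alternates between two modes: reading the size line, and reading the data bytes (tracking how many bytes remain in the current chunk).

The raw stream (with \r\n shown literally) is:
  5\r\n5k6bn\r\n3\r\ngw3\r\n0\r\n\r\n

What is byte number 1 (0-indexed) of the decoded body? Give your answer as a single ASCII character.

Answer: k

Derivation:
Chunk 1: stream[0..1]='5' size=0x5=5, data at stream[3..8]='5k6bn' -> body[0..5], body so far='5k6bn'
Chunk 2: stream[10..11]='3' size=0x3=3, data at stream[13..16]='gw3' -> body[5..8], body so far='5k6bngw3'
Chunk 3: stream[18..19]='0' size=0 (terminator). Final body='5k6bngw3' (8 bytes)
Body byte 1 = 'k'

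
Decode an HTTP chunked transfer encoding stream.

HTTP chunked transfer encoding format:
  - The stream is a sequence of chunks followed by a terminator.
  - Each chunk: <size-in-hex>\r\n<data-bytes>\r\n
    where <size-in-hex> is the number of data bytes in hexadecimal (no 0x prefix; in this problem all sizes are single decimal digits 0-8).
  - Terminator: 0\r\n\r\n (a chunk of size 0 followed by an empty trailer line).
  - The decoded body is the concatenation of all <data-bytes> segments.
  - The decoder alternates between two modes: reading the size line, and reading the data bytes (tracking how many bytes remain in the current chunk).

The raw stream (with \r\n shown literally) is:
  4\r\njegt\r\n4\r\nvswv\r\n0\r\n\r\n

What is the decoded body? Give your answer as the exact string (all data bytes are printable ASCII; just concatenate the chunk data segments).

Answer: jegtvswv

Derivation:
Chunk 1: stream[0..1]='4' size=0x4=4, data at stream[3..7]='jegt' -> body[0..4], body so far='jegt'
Chunk 2: stream[9..10]='4' size=0x4=4, data at stream[12..16]='vswv' -> body[4..8], body so far='jegtvswv'
Chunk 3: stream[18..19]='0' size=0 (terminator). Final body='jegtvswv' (8 bytes)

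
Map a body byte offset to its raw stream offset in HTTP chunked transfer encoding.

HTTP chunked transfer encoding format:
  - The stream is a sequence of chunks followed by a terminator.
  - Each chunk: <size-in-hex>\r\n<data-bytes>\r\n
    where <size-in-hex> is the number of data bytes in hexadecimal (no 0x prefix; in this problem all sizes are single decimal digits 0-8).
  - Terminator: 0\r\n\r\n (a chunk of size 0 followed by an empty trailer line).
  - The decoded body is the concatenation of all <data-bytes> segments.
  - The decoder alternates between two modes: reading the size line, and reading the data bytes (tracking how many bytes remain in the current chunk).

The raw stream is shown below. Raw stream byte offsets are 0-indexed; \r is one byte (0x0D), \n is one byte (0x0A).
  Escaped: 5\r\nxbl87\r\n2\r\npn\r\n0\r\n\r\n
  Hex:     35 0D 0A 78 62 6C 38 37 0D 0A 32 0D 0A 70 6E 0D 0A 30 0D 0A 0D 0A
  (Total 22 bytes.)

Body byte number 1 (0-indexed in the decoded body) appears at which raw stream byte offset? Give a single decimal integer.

Answer: 4

Derivation:
Chunk 1: stream[0..1]='5' size=0x5=5, data at stream[3..8]='xbl87' -> body[0..5], body so far='xbl87'
Chunk 2: stream[10..11]='2' size=0x2=2, data at stream[13..15]='pn' -> body[5..7], body so far='xbl87pn'
Chunk 3: stream[17..18]='0' size=0 (terminator). Final body='xbl87pn' (7 bytes)
Body byte 1 at stream offset 4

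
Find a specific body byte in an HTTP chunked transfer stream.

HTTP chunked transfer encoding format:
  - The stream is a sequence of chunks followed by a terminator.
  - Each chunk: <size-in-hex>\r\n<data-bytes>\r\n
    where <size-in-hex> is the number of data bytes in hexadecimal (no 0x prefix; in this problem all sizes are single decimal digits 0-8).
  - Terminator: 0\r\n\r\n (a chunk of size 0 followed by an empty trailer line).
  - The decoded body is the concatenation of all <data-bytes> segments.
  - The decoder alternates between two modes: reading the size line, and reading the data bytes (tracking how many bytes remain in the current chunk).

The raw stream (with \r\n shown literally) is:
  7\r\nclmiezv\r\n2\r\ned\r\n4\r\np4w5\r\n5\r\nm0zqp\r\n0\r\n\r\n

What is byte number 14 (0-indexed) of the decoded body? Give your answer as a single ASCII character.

Answer: 0

Derivation:
Chunk 1: stream[0..1]='7' size=0x7=7, data at stream[3..10]='clmiezv' -> body[0..7], body so far='clmiezv'
Chunk 2: stream[12..13]='2' size=0x2=2, data at stream[15..17]='ed' -> body[7..9], body so far='clmiezved'
Chunk 3: stream[19..20]='4' size=0x4=4, data at stream[22..26]='p4w5' -> body[9..13], body so far='clmiezvedp4w5'
Chunk 4: stream[28..29]='5' size=0x5=5, data at stream[31..36]='m0zqp' -> body[13..18], body so far='clmiezvedp4w5m0zqp'
Chunk 5: stream[38..39]='0' size=0 (terminator). Final body='clmiezvedp4w5m0zqp' (18 bytes)
Body byte 14 = '0'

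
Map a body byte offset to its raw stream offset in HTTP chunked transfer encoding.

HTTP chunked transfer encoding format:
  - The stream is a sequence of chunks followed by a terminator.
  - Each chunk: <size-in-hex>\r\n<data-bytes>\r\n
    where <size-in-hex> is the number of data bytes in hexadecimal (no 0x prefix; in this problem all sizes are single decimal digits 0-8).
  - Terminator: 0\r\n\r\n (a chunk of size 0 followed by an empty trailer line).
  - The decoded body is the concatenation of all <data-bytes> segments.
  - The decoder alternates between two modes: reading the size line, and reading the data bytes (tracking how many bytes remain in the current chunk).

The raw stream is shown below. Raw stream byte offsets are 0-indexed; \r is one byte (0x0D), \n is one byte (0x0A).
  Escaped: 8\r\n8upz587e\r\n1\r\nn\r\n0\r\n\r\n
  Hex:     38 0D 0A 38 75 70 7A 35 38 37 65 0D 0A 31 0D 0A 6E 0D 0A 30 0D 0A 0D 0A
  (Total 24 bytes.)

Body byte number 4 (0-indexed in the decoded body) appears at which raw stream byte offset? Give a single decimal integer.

Chunk 1: stream[0..1]='8' size=0x8=8, data at stream[3..11]='8upz587e' -> body[0..8], body so far='8upz587e'
Chunk 2: stream[13..14]='1' size=0x1=1, data at stream[16..17]='n' -> body[8..9], body so far='8upz587en'
Chunk 3: stream[19..20]='0' size=0 (terminator). Final body='8upz587en' (9 bytes)
Body byte 4 at stream offset 7

Answer: 7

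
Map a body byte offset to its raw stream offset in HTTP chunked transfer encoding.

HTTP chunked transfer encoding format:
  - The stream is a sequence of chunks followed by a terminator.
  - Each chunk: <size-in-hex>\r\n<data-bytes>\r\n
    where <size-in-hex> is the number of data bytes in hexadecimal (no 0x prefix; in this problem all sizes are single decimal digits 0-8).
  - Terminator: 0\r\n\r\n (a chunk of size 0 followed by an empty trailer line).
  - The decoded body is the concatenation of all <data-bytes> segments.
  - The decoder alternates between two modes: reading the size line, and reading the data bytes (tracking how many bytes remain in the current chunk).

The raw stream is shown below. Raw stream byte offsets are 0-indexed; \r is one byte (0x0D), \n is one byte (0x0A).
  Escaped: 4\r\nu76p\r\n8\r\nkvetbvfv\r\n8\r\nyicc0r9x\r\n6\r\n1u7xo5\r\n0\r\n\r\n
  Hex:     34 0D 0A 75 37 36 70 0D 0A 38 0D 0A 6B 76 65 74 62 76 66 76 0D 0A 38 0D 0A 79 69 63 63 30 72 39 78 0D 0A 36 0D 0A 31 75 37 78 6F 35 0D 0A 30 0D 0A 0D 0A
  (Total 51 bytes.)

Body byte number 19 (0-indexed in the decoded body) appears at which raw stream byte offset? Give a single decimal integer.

Chunk 1: stream[0..1]='4' size=0x4=4, data at stream[3..7]='u76p' -> body[0..4], body so far='u76p'
Chunk 2: stream[9..10]='8' size=0x8=8, data at stream[12..20]='kvetbvfv' -> body[4..12], body so far='u76pkvetbvfv'
Chunk 3: stream[22..23]='8' size=0x8=8, data at stream[25..33]='yicc0r9x' -> body[12..20], body so far='u76pkvetbvfvyicc0r9x'
Chunk 4: stream[35..36]='6' size=0x6=6, data at stream[38..44]='1u7xo5' -> body[20..26], body so far='u76pkvetbvfvyicc0r9x1u7xo5'
Chunk 5: stream[46..47]='0' size=0 (terminator). Final body='u76pkvetbvfvyicc0r9x1u7xo5' (26 bytes)
Body byte 19 at stream offset 32

Answer: 32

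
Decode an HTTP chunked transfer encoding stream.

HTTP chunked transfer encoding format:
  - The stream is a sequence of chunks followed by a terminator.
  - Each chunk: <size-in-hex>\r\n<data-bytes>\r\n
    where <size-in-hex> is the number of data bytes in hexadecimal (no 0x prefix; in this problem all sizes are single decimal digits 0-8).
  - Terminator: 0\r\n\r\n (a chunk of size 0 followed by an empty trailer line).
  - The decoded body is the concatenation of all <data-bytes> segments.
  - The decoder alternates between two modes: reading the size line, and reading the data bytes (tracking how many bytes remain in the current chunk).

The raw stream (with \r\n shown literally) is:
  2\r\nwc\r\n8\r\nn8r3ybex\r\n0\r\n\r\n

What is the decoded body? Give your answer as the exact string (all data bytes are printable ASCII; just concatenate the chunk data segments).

Answer: wcn8r3ybex

Derivation:
Chunk 1: stream[0..1]='2' size=0x2=2, data at stream[3..5]='wc' -> body[0..2], body so far='wc'
Chunk 2: stream[7..8]='8' size=0x8=8, data at stream[10..18]='n8r3ybex' -> body[2..10], body so far='wcn8r3ybex'
Chunk 3: stream[20..21]='0' size=0 (terminator). Final body='wcn8r3ybex' (10 bytes)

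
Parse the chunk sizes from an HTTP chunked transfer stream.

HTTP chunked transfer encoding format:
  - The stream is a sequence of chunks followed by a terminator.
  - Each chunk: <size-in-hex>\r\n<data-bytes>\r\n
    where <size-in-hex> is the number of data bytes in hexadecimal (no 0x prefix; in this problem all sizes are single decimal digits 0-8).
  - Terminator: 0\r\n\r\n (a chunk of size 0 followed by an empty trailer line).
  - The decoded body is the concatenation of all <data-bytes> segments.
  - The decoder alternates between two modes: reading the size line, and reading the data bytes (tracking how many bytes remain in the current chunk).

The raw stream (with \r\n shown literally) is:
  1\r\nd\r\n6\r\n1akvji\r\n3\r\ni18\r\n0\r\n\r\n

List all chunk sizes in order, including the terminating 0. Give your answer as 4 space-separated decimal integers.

Chunk 1: stream[0..1]='1' size=0x1=1, data at stream[3..4]='d' -> body[0..1], body so far='d'
Chunk 2: stream[6..7]='6' size=0x6=6, data at stream[9..15]='1akvji' -> body[1..7], body so far='d1akvji'
Chunk 3: stream[17..18]='3' size=0x3=3, data at stream[20..23]='i18' -> body[7..10], body so far='d1akvjii18'
Chunk 4: stream[25..26]='0' size=0 (terminator). Final body='d1akvjii18' (10 bytes)

Answer: 1 6 3 0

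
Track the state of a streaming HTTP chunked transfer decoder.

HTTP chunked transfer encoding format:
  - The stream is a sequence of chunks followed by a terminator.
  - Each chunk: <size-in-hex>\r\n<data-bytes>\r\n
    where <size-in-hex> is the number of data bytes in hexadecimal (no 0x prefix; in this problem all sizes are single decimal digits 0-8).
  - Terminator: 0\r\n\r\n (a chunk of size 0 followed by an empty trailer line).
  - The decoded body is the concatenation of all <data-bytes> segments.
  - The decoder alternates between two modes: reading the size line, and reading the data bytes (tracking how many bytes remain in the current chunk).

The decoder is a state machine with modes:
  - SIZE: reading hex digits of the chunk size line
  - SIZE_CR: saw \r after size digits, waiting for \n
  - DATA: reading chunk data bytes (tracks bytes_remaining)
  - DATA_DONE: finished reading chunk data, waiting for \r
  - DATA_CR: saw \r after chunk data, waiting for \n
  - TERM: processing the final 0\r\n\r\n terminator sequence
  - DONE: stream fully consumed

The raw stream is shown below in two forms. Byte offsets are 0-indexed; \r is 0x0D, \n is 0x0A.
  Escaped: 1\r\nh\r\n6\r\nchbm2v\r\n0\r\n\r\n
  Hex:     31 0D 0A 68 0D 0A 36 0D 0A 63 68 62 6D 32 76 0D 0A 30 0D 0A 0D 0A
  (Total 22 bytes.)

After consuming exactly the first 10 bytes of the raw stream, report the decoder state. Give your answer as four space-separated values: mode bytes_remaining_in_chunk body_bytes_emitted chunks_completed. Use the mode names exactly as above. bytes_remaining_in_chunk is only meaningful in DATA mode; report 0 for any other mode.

Byte 0 = '1': mode=SIZE remaining=0 emitted=0 chunks_done=0
Byte 1 = 0x0D: mode=SIZE_CR remaining=0 emitted=0 chunks_done=0
Byte 2 = 0x0A: mode=DATA remaining=1 emitted=0 chunks_done=0
Byte 3 = 'h': mode=DATA_DONE remaining=0 emitted=1 chunks_done=0
Byte 4 = 0x0D: mode=DATA_CR remaining=0 emitted=1 chunks_done=0
Byte 5 = 0x0A: mode=SIZE remaining=0 emitted=1 chunks_done=1
Byte 6 = '6': mode=SIZE remaining=0 emitted=1 chunks_done=1
Byte 7 = 0x0D: mode=SIZE_CR remaining=0 emitted=1 chunks_done=1
Byte 8 = 0x0A: mode=DATA remaining=6 emitted=1 chunks_done=1
Byte 9 = 'c': mode=DATA remaining=5 emitted=2 chunks_done=1

Answer: DATA 5 2 1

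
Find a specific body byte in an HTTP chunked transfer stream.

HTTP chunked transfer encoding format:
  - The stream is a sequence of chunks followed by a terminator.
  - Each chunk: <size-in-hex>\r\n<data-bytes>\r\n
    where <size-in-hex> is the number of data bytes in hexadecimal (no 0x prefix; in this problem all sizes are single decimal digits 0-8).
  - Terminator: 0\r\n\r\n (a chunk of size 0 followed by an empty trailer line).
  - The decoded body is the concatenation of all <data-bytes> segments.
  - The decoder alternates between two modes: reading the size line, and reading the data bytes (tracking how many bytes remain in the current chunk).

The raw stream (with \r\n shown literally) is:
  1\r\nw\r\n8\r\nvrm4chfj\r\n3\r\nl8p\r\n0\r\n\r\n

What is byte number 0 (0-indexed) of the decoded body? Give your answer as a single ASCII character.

Answer: w

Derivation:
Chunk 1: stream[0..1]='1' size=0x1=1, data at stream[3..4]='w' -> body[0..1], body so far='w'
Chunk 2: stream[6..7]='8' size=0x8=8, data at stream[9..17]='vrm4chfj' -> body[1..9], body so far='wvrm4chfj'
Chunk 3: stream[19..20]='3' size=0x3=3, data at stream[22..25]='l8p' -> body[9..12], body so far='wvrm4chfjl8p'
Chunk 4: stream[27..28]='0' size=0 (terminator). Final body='wvrm4chfjl8p' (12 bytes)
Body byte 0 = 'w'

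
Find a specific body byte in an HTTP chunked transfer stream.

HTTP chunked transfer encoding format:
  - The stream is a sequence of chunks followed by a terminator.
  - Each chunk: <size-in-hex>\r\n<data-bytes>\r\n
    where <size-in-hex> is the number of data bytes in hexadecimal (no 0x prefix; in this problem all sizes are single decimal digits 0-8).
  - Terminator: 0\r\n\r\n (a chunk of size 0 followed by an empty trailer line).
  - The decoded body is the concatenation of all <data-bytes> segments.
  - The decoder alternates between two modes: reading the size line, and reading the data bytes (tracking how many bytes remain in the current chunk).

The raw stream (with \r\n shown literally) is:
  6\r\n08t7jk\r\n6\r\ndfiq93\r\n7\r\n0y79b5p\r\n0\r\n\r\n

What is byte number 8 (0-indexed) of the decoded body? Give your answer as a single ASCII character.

Chunk 1: stream[0..1]='6' size=0x6=6, data at stream[3..9]='08t7jk' -> body[0..6], body so far='08t7jk'
Chunk 2: stream[11..12]='6' size=0x6=6, data at stream[14..20]='dfiq93' -> body[6..12], body so far='08t7jkdfiq93'
Chunk 3: stream[22..23]='7' size=0x7=7, data at stream[25..32]='0y79b5p' -> body[12..19], body so far='08t7jkdfiq930y79b5p'
Chunk 4: stream[34..35]='0' size=0 (terminator). Final body='08t7jkdfiq930y79b5p' (19 bytes)
Body byte 8 = 'i'

Answer: i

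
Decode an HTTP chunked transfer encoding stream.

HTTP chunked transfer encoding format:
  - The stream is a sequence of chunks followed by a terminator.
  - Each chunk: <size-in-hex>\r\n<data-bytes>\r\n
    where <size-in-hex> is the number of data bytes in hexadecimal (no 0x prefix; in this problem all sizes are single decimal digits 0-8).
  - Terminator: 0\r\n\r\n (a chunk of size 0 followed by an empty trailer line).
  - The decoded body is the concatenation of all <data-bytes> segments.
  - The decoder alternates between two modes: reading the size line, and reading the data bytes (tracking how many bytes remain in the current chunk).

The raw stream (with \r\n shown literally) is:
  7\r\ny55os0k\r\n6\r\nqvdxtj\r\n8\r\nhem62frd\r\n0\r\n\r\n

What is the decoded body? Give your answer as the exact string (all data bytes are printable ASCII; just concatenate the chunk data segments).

Chunk 1: stream[0..1]='7' size=0x7=7, data at stream[3..10]='y55os0k' -> body[0..7], body so far='y55os0k'
Chunk 2: stream[12..13]='6' size=0x6=6, data at stream[15..21]='qvdxtj' -> body[7..13], body so far='y55os0kqvdxtj'
Chunk 3: stream[23..24]='8' size=0x8=8, data at stream[26..34]='hem62frd' -> body[13..21], body so far='y55os0kqvdxtjhem62frd'
Chunk 4: stream[36..37]='0' size=0 (terminator). Final body='y55os0kqvdxtjhem62frd' (21 bytes)

Answer: y55os0kqvdxtjhem62frd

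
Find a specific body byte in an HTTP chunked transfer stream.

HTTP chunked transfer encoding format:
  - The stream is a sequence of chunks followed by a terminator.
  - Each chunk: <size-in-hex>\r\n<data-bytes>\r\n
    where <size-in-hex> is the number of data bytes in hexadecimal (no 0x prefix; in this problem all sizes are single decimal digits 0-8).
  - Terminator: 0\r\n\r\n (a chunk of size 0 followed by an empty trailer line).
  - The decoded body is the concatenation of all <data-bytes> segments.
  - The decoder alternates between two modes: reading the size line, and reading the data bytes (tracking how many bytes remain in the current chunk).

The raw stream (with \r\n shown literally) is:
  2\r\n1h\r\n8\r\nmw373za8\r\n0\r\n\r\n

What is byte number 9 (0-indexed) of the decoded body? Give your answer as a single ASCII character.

Chunk 1: stream[0..1]='2' size=0x2=2, data at stream[3..5]='1h' -> body[0..2], body so far='1h'
Chunk 2: stream[7..8]='8' size=0x8=8, data at stream[10..18]='mw373za8' -> body[2..10], body so far='1hmw373za8'
Chunk 3: stream[20..21]='0' size=0 (terminator). Final body='1hmw373za8' (10 bytes)
Body byte 9 = '8'

Answer: 8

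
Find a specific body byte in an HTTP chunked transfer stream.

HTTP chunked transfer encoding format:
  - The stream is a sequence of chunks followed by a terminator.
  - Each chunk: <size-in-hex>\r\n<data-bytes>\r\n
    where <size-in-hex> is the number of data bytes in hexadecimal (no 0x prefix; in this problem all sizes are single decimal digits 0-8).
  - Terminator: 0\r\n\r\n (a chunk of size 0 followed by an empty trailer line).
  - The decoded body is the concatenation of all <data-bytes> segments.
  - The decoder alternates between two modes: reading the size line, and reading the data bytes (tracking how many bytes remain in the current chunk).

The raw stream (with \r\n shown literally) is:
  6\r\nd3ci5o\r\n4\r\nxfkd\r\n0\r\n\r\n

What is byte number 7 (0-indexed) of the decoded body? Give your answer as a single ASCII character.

Chunk 1: stream[0..1]='6' size=0x6=6, data at stream[3..9]='d3ci5o' -> body[0..6], body so far='d3ci5o'
Chunk 2: stream[11..12]='4' size=0x4=4, data at stream[14..18]='xfkd' -> body[6..10], body so far='d3ci5oxfkd'
Chunk 3: stream[20..21]='0' size=0 (terminator). Final body='d3ci5oxfkd' (10 bytes)
Body byte 7 = 'f'

Answer: f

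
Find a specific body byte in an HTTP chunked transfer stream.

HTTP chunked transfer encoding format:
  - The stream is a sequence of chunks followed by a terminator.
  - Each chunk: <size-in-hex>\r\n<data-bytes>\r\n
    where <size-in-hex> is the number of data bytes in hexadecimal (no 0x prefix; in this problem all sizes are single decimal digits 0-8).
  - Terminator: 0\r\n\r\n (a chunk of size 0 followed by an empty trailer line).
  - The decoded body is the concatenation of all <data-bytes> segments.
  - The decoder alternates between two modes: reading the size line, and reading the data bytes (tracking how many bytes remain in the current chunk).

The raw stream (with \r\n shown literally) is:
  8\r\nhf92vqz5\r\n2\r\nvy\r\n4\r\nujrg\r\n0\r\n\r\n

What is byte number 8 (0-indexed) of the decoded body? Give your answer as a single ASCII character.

Answer: v

Derivation:
Chunk 1: stream[0..1]='8' size=0x8=8, data at stream[3..11]='hf92vqz5' -> body[0..8], body so far='hf92vqz5'
Chunk 2: stream[13..14]='2' size=0x2=2, data at stream[16..18]='vy' -> body[8..10], body so far='hf92vqz5vy'
Chunk 3: stream[20..21]='4' size=0x4=4, data at stream[23..27]='ujrg' -> body[10..14], body so far='hf92vqz5vyujrg'
Chunk 4: stream[29..30]='0' size=0 (terminator). Final body='hf92vqz5vyujrg' (14 bytes)
Body byte 8 = 'v'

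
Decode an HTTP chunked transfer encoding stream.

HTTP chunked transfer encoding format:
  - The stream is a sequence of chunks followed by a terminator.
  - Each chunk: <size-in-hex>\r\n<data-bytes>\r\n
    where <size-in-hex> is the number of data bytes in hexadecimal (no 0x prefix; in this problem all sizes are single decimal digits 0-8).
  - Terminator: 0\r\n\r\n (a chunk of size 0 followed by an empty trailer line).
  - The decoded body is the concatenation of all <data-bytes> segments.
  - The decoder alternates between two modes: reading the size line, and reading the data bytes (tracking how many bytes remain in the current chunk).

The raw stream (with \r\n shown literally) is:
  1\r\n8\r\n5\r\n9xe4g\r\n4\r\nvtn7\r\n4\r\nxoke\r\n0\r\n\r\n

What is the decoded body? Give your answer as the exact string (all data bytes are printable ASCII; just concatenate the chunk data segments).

Chunk 1: stream[0..1]='1' size=0x1=1, data at stream[3..4]='8' -> body[0..1], body so far='8'
Chunk 2: stream[6..7]='5' size=0x5=5, data at stream[9..14]='9xe4g' -> body[1..6], body so far='89xe4g'
Chunk 3: stream[16..17]='4' size=0x4=4, data at stream[19..23]='vtn7' -> body[6..10], body so far='89xe4gvtn7'
Chunk 4: stream[25..26]='4' size=0x4=4, data at stream[28..32]='xoke' -> body[10..14], body so far='89xe4gvtn7xoke'
Chunk 5: stream[34..35]='0' size=0 (terminator). Final body='89xe4gvtn7xoke' (14 bytes)

Answer: 89xe4gvtn7xoke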